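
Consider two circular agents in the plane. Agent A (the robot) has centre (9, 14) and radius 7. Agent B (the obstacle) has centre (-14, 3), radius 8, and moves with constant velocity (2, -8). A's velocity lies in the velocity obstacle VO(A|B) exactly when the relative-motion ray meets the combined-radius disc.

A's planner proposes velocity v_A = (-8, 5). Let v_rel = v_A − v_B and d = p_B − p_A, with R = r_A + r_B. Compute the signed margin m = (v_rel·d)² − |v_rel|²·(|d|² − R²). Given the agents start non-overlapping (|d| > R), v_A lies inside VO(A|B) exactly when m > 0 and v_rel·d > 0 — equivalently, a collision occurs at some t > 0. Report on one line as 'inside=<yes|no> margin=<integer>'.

d = (-23, -11),  |d|² = 650;  R = 7+8 = 15,  c = 650−15² = 425
v_rel = (-10, 13),  |v_rel|² = 269;  v_rel·d = (-10)·(-23) + (13)·(-11) = 87
269·t² − 174·t + 425 = 0  ⇒  m = 87² − 269·425 = -106756
m = -106756 < 0,  v_rel·d = 87 > 0  ⇒  outside

inside=no margin=-106756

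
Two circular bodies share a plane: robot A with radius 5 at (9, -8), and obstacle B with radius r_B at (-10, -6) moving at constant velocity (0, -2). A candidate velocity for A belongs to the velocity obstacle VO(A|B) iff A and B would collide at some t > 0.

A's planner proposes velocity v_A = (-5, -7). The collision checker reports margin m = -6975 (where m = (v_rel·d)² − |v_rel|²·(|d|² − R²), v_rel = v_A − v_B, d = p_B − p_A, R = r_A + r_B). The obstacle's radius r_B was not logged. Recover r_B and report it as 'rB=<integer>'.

m = -6975
d = (-19, 2);  v_rel = (-5, -5),  |v_rel|² = 50
v_rel×d = (-5)·(2) − (-5)·(-19) = -105
since m = R²·50 − (-105)²:  R² = (11025 + -6975) / 50 = 81
R = √81 = 9  ⇒  r_B = 9 − 5 = 4

rB=4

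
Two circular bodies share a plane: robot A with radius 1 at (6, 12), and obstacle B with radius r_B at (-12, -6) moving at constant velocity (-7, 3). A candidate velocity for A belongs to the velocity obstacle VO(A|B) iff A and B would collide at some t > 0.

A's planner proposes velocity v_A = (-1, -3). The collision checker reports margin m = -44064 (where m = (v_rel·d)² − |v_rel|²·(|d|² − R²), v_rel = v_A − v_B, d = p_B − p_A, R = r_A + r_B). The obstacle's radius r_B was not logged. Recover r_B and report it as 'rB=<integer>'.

m = -44064
d = (-18, -18);  v_rel = (6, -6),  |v_rel|² = 72
v_rel×d = (6)·(-18) − (-6)·(-18) = -216
since m = R²·72 − (-216)²:  R² = (46656 + -44064) / 72 = 36
R = √36 = 6  ⇒  r_B = 6 − 1 = 5

rB=5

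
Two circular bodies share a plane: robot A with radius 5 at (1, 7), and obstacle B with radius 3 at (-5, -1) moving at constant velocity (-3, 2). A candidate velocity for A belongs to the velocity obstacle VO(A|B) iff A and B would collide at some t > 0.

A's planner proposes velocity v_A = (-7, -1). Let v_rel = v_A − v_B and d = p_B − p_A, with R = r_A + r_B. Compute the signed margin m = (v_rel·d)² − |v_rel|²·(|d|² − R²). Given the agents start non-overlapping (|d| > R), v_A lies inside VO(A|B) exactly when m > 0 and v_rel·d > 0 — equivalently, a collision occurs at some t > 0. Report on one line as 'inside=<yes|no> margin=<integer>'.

d = (-6, -8),  |d|² = 100;  R = 5+3 = 8,  c = 100−8² = 36
v_rel = (-4, -3),  |v_rel|² = 25;  v_rel·d = (-4)·(-6) + (-3)·(-8) = 48
25·t² − 96·t + 36 = 0  ⇒  m = 48² − 25·36 = 1404
m = 1404 > 0,  v_rel·d = 48 > 0  ⇒  inside

inside=yes margin=1404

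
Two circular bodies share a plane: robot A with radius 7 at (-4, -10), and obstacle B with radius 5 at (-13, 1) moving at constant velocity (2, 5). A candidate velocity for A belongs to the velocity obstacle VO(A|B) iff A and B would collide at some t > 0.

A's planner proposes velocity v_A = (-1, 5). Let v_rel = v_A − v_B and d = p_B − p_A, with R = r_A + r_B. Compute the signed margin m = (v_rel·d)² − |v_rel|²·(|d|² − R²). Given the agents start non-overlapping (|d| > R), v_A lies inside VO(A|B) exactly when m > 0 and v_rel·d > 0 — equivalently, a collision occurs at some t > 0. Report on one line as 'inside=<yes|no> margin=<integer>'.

d = (-9, 11),  |d|² = 202;  R = 7+5 = 12,  c = 202−12² = 58
v_rel = (-3, 0),  |v_rel|² = 9;  v_rel·d = (-3)·(-9) + (0)·(11) = 27
9·t² − 54·t + 58 = 0  ⇒  m = 27² − 9·58 = 207
m = 207 > 0,  v_rel·d = 27 > 0  ⇒  inside

inside=yes margin=207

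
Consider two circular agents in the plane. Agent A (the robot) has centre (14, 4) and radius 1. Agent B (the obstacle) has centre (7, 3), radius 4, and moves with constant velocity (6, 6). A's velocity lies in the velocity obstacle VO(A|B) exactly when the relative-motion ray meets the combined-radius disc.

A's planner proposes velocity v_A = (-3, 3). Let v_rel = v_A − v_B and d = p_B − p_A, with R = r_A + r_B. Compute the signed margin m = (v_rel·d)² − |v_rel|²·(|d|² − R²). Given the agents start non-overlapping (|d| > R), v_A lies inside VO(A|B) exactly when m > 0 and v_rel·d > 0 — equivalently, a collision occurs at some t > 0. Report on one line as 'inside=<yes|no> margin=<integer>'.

d = (-7, -1),  |d|² = 50;  R = 1+4 = 5,  c = 50−5² = 25
v_rel = (-9, -3),  |v_rel|² = 90;  v_rel·d = (-9)·(-7) + (-3)·(-1) = 66
90·t² − 132·t + 25 = 0  ⇒  m = 66² − 90·25 = 2106
m = 2106 > 0,  v_rel·d = 66 > 0  ⇒  inside

inside=yes margin=2106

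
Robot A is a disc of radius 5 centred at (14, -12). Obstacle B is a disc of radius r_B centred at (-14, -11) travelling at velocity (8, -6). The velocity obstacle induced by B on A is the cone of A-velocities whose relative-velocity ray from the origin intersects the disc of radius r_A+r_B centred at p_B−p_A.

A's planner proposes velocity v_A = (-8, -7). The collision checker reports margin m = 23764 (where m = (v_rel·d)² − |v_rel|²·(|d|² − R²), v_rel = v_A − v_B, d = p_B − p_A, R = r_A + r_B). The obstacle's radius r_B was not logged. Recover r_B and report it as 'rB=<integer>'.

m = 23764
d = (-28, 1);  v_rel = (-16, -1),  |v_rel|² = 257
v_rel×d = (-16)·(1) − (-1)·(-28) = -44
since m = R²·257 − (-44)²:  R² = (1936 + 23764) / 257 = 100
R = √100 = 10  ⇒  r_B = 10 − 5 = 5

rB=5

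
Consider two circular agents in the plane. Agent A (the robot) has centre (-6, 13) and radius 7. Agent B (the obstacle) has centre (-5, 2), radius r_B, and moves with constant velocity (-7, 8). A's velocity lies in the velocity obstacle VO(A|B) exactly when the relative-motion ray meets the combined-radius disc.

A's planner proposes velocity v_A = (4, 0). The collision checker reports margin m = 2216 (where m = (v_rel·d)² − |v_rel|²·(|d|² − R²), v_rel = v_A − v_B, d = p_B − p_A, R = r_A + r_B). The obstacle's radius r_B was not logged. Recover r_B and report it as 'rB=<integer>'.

m = 2216
d = (1, -11);  v_rel = (11, -8),  |v_rel|² = 185
v_rel×d = (11)·(-11) − (-8)·(1) = -113
since m = R²·185 − (-113)²:  R² = (12769 + 2216) / 185 = 81
R = √81 = 9  ⇒  r_B = 9 − 7 = 2

rB=2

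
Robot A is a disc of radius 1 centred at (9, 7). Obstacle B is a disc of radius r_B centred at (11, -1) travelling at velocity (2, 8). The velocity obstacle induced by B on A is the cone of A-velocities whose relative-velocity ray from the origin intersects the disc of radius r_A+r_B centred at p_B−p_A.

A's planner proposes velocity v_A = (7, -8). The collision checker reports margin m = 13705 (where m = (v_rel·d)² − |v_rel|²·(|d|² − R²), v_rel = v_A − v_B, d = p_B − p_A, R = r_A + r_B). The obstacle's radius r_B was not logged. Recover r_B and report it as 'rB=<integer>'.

m = 13705
d = (2, -8);  v_rel = (5, -16),  |v_rel|² = 281
v_rel×d = (5)·(-8) − (-16)·(2) = -8
since m = R²·281 − (-8)²:  R² = (64 + 13705) / 281 = 49
R = √49 = 7  ⇒  r_B = 7 − 1 = 6

rB=6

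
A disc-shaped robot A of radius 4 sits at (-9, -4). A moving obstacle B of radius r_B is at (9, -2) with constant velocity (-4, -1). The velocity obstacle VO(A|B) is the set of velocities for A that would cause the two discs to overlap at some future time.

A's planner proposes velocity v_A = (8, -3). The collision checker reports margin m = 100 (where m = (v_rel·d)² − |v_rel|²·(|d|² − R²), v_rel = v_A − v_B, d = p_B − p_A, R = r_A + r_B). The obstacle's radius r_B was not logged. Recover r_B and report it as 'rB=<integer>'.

m = 100
d = (18, 2);  v_rel = (12, -2),  |v_rel|² = 148
v_rel×d = (12)·(2) − (-2)·(18) = 60
since m = R²·148 − 60²:  R² = (3600 + 100) / 148 = 25
R = √25 = 5  ⇒  r_B = 5 − 4 = 1

rB=1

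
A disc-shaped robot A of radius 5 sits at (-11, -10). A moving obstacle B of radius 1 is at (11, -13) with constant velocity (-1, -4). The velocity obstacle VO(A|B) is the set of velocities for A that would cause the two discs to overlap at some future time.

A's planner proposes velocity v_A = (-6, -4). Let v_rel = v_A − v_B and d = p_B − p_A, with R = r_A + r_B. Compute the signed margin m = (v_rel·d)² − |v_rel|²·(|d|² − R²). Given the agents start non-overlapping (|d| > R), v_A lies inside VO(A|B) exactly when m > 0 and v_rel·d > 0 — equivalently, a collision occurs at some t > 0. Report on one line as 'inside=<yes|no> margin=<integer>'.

d = (22, -3),  |d|² = 493;  R = 5+1 = 6,  c = 493−6² = 457
v_rel = (-5, 0),  |v_rel|² = 25;  v_rel·d = (-5)·(22) + (0)·(-3) = -110
25·t² + 220·t + 457 = 0  ⇒  m = (-110)² − 25·457 = 675
m = 675 > 0,  v_rel·d = -110 < 0  ⇒  outside

inside=no margin=675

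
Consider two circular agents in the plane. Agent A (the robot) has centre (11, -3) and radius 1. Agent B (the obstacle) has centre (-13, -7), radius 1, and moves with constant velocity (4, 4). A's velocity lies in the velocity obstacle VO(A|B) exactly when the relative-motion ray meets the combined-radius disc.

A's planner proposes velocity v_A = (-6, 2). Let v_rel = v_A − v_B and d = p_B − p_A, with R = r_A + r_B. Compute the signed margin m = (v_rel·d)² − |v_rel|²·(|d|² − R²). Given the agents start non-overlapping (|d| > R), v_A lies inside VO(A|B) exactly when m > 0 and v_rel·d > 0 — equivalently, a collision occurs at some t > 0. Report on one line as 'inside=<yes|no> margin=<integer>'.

d = (-24, -4),  |d|² = 592;  R = 1+1 = 2,  c = 592−2² = 588
v_rel = (-10, -2),  |v_rel|² = 104;  v_rel·d = (-10)·(-24) + (-2)·(-4) = 248
104·t² − 496·t + 588 = 0  ⇒  m = 248² − 104·588 = 352
m = 352 > 0,  v_rel·d = 248 > 0  ⇒  inside

inside=yes margin=352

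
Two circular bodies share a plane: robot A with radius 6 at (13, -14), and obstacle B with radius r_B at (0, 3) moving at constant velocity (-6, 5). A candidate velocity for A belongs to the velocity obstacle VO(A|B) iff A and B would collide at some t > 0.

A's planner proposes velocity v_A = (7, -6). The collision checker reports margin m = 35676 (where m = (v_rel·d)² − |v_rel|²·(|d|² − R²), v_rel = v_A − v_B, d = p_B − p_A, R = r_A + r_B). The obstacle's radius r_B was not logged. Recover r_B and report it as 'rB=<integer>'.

m = 35676
d = (-13, 17);  v_rel = (13, -11),  |v_rel|² = 290
v_rel×d = (13)·(17) − (-11)·(-13) = 78
since m = R²·290 − 78²:  R² = (6084 + 35676) / 290 = 144
R = √144 = 12  ⇒  r_B = 12 − 6 = 6

rB=6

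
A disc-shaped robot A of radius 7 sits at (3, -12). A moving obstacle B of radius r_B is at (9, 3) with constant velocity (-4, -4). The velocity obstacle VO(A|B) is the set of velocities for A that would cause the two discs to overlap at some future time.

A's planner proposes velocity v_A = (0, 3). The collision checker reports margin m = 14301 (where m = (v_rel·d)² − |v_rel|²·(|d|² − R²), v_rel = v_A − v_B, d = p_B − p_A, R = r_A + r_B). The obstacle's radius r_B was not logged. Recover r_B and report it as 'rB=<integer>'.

m = 14301
d = (6, 15);  v_rel = (4, 7),  |v_rel|² = 65
v_rel×d = (4)·(15) − (7)·(6) = 18
since m = R²·65 − 18²:  R² = (324 + 14301) / 65 = 225
R = √225 = 15  ⇒  r_B = 15 − 7 = 8

rB=8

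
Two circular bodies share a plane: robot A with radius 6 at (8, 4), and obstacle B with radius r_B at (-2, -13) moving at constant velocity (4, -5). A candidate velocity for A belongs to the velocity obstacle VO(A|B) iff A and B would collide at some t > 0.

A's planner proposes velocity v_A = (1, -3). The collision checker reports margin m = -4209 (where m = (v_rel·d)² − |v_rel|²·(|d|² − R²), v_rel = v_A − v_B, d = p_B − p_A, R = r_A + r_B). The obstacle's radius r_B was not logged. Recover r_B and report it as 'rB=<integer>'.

m = -4209
d = (-10, -17);  v_rel = (-3, 2),  |v_rel|² = 13
v_rel×d = (-3)·(-17) − (2)·(-10) = 71
since m = R²·13 − 71²:  R² = (5041 + -4209) / 13 = 64
R = √64 = 8  ⇒  r_B = 8 − 6 = 2

rB=2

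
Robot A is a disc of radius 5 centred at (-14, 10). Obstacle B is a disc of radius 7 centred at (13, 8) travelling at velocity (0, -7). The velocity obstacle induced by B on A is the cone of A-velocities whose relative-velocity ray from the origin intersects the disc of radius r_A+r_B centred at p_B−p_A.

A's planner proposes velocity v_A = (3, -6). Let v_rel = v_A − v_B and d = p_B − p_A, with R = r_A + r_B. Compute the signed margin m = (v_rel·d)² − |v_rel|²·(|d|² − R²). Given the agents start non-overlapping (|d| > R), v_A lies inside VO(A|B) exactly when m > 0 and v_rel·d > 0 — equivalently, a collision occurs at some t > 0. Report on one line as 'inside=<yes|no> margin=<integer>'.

d = (27, -2),  |d|² = 733;  R = 5+7 = 12,  c = 733−12² = 589
v_rel = (3, 1),  |v_rel|² = 10;  v_rel·d = (3)·(27) + (1)·(-2) = 79
10·t² − 158·t + 589 = 0  ⇒  m = 79² − 10·589 = 351
m = 351 > 0,  v_rel·d = 79 > 0  ⇒  inside

inside=yes margin=351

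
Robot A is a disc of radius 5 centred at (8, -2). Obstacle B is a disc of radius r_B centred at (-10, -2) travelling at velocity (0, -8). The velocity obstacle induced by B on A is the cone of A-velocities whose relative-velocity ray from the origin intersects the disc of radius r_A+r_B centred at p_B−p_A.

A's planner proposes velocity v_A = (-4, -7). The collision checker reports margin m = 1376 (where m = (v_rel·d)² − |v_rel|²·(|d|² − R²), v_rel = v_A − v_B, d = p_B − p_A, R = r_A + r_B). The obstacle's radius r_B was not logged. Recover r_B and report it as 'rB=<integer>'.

m = 1376
d = (-18, 0);  v_rel = (-4, 1),  |v_rel|² = 17
v_rel×d = (-4)·(0) − (1)·(-18) = 18
since m = R²·17 − 18²:  R² = (324 + 1376) / 17 = 100
R = √100 = 10  ⇒  r_B = 10 − 5 = 5

rB=5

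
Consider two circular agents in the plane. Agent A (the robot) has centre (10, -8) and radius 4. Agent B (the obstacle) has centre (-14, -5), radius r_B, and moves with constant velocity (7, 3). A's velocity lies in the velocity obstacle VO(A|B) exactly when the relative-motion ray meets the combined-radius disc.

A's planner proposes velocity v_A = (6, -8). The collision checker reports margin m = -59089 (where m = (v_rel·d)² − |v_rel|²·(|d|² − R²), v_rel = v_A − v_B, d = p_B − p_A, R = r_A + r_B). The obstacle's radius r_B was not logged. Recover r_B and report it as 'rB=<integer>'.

m = -59089
d = (-24, 3);  v_rel = (-1, -11),  |v_rel|² = 122
v_rel×d = (-1)·(3) − (-11)·(-24) = -267
since m = R²·122 − (-267)²:  R² = (71289 + -59089) / 122 = 100
R = √100 = 10  ⇒  r_B = 10 − 4 = 6

rB=6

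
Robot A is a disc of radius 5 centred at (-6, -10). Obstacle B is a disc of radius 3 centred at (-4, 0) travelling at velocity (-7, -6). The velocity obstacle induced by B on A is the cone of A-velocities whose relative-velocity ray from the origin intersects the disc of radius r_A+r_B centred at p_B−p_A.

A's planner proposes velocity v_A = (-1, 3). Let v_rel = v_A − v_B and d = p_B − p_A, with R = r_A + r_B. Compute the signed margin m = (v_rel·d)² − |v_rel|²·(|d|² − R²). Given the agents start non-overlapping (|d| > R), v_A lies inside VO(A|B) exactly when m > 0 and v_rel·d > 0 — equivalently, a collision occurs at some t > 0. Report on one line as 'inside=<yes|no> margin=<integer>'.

d = (2, 10),  |d|² = 104;  R = 5+3 = 8,  c = 104−8² = 40
v_rel = (6, 9),  |v_rel|² = 117;  v_rel·d = (6)·(2) + (9)·(10) = 102
117·t² − 204·t + 40 = 0  ⇒  m = 102² − 117·40 = 5724
m = 5724 > 0,  v_rel·d = 102 > 0  ⇒  inside

inside=yes margin=5724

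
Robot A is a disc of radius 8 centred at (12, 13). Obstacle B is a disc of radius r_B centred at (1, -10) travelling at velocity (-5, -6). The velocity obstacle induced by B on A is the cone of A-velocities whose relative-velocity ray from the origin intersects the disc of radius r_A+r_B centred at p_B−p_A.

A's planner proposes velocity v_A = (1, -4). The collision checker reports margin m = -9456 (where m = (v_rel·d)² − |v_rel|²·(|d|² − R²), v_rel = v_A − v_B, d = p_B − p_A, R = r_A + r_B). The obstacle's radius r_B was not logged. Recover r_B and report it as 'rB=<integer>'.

m = -9456
d = (-11, -23);  v_rel = (6, 2),  |v_rel|² = 40
v_rel×d = (6)·(-23) − (2)·(-11) = -116
since m = R²·40 − (-116)²:  R² = (13456 + -9456) / 40 = 100
R = √100 = 10  ⇒  r_B = 10 − 8 = 2

rB=2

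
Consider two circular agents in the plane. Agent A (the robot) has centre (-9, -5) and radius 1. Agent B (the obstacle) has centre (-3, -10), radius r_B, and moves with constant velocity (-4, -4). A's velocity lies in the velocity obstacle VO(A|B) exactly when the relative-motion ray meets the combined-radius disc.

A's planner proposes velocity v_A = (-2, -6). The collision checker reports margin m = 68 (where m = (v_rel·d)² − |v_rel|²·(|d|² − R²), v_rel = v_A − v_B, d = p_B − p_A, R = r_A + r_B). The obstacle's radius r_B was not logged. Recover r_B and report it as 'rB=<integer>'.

m = 68
d = (6, -5);  v_rel = (2, -2),  |v_rel|² = 8
v_rel×d = (2)·(-5) − (-2)·(6) = 2
since m = R²·8 − 2²:  R² = (4 + 68) / 8 = 9
R = √9 = 3  ⇒  r_B = 3 − 1 = 2

rB=2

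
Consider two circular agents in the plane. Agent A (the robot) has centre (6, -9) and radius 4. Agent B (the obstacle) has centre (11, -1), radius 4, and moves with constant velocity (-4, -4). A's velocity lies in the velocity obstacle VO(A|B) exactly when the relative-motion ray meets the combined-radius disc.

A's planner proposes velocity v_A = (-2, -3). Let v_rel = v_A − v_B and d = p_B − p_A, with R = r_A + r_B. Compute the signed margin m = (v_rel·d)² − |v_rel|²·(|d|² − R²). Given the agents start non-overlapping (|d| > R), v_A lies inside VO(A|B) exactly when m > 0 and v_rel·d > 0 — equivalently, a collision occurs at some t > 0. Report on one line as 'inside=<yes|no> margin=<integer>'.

d = (5, 8),  |d|² = 89;  R = 4+4 = 8,  c = 89−8² = 25
v_rel = (2, 1),  |v_rel|² = 5;  v_rel·d = (2)·(5) + (1)·(8) = 18
5·t² − 36·t + 25 = 0  ⇒  m = 18² − 5·25 = 199
m = 199 > 0,  v_rel·d = 18 > 0  ⇒  inside

inside=yes margin=199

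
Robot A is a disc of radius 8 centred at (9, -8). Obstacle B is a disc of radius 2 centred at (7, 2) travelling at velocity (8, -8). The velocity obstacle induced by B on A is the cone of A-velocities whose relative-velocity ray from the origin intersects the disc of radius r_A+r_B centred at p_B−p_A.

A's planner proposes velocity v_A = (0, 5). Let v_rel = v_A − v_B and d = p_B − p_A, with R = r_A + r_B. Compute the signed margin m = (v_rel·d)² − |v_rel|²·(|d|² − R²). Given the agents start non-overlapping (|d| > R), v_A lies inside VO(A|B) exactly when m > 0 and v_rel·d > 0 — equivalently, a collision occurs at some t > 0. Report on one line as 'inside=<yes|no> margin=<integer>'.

d = (-2, 10),  |d|² = 104;  R = 8+2 = 10,  c = 104−10² = 4
v_rel = (-8, 13),  |v_rel|² = 233;  v_rel·d = (-8)·(-2) + (13)·(10) = 146
233·t² − 292·t + 4 = 0  ⇒  m = 146² − 233·4 = 20384
m = 20384 > 0,  v_rel·d = 146 > 0  ⇒  inside

inside=yes margin=20384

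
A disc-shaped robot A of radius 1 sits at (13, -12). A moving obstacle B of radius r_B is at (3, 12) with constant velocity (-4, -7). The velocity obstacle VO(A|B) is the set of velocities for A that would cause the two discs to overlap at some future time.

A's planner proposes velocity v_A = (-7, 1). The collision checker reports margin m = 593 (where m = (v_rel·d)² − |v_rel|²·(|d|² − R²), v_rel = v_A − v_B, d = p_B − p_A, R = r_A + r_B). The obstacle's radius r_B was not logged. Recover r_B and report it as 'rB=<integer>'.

m = 593
d = (-10, 24);  v_rel = (-3, 8),  |v_rel|² = 73
v_rel×d = (-3)·(24) − (8)·(-10) = 8
since m = R²·73 − 8²:  R² = (64 + 593) / 73 = 9
R = √9 = 3  ⇒  r_B = 3 − 1 = 2

rB=2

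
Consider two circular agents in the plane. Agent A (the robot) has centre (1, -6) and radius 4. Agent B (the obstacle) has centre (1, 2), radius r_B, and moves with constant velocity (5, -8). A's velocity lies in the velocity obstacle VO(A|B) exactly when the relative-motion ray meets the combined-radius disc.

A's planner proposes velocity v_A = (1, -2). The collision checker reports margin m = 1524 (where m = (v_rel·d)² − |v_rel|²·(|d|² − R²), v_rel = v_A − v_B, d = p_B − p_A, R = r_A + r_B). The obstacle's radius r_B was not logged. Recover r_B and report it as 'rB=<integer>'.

m = 1524
d = (0, 8);  v_rel = (-4, 6),  |v_rel|² = 52
v_rel×d = (-4)·(8) − (6)·(0) = -32
since m = R²·52 − (-32)²:  R² = (1024 + 1524) / 52 = 49
R = √49 = 7  ⇒  r_B = 7 − 4 = 3

rB=3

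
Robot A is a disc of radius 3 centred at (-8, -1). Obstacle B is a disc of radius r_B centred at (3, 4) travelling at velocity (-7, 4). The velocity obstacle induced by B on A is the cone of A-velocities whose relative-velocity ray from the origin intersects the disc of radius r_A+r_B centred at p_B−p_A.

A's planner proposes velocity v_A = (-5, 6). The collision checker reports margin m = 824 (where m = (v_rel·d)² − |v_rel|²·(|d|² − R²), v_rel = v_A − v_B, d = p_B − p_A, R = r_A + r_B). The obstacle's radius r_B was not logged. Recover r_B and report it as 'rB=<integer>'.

m = 824
d = (11, 5);  v_rel = (2, 2),  |v_rel|² = 8
v_rel×d = (2)·(5) − (2)·(11) = -12
since m = R²·8 − (-12)²:  R² = (144 + 824) / 8 = 121
R = √121 = 11  ⇒  r_B = 11 − 3 = 8

rB=8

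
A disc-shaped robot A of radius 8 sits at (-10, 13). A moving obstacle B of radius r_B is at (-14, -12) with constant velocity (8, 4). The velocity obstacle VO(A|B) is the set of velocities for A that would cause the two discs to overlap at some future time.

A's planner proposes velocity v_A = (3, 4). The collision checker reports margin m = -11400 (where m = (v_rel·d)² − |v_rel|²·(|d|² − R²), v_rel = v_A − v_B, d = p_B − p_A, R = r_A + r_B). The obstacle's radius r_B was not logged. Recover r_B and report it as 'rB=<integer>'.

m = -11400
d = (-4, -25);  v_rel = (-5, 0),  |v_rel|² = 25
v_rel×d = (-5)·(-25) − (0)·(-4) = 125
since m = R²·25 − 125²:  R² = (15625 + -11400) / 25 = 169
R = √169 = 13  ⇒  r_B = 13 − 8 = 5

rB=5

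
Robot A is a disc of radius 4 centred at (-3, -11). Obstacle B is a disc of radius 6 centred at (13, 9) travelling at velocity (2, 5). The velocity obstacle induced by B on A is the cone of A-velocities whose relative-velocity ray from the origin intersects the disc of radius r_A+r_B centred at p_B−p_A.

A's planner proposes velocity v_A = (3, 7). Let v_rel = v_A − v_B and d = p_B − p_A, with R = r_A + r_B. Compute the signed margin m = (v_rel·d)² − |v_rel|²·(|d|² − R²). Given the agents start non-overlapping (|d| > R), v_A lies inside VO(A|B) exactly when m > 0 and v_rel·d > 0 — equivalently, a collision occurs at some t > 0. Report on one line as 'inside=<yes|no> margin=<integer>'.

d = (16, 20),  |d|² = 656;  R = 4+6 = 10,  c = 656−10² = 556
v_rel = (1, 2),  |v_rel|² = 5;  v_rel·d = (1)·(16) + (2)·(20) = 56
5·t² − 112·t + 556 = 0  ⇒  m = 56² − 5·556 = 356
m = 356 > 0,  v_rel·d = 56 > 0  ⇒  inside

inside=yes margin=356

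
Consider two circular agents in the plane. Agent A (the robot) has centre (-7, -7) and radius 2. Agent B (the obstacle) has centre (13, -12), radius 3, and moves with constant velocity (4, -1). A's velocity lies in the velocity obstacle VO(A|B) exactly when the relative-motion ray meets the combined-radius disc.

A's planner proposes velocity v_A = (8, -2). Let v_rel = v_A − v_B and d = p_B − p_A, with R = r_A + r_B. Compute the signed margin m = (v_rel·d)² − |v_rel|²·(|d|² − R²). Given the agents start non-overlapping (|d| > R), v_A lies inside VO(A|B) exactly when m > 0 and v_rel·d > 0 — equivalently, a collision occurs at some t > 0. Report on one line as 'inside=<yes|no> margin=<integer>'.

d = (20, -5),  |d|² = 425;  R = 2+3 = 5,  c = 425−5² = 400
v_rel = (4, -1),  |v_rel|² = 17;  v_rel·d = (4)·(20) + (-1)·(-5) = 85
17·t² − 170·t + 400 = 0  ⇒  m = 85² − 17·400 = 425
m = 425 > 0,  v_rel·d = 85 > 0  ⇒  inside

inside=yes margin=425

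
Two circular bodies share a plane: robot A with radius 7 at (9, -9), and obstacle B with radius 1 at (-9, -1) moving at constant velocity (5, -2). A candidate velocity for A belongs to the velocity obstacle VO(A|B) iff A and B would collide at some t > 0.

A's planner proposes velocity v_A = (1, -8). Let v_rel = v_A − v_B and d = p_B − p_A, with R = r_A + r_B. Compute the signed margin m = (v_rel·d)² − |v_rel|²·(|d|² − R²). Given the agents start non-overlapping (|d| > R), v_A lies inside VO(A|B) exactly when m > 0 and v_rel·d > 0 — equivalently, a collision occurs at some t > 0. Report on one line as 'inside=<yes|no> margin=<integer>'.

d = (-18, 8),  |d|² = 388;  R = 7+1 = 8,  c = 388−8² = 324
v_rel = (-4, -6),  |v_rel|² = 52;  v_rel·d = (-4)·(-18) + (-6)·(8) = 24
52·t² − 48·t + 324 = 0  ⇒  m = 24² − 52·324 = -16272
m = -16272 < 0,  v_rel·d = 24 > 0  ⇒  outside

inside=no margin=-16272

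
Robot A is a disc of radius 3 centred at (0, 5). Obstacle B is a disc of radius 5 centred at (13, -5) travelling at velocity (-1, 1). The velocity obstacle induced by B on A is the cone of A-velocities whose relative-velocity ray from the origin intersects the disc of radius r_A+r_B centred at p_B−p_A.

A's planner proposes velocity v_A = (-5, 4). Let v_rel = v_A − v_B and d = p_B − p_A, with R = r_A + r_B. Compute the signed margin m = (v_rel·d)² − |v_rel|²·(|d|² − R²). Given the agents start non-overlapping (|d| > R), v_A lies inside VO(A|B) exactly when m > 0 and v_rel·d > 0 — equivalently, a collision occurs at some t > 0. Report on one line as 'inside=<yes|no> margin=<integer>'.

d = (13, -10),  |d|² = 269;  R = 3+5 = 8,  c = 269−8² = 205
v_rel = (-4, 3),  |v_rel|² = 25;  v_rel·d = (-4)·(13) + (3)·(-10) = -82
25·t² + 164·t + 205 = 0  ⇒  m = (-82)² − 25·205 = 1599
m = 1599 > 0,  v_rel·d = -82 < 0  ⇒  outside

inside=no margin=1599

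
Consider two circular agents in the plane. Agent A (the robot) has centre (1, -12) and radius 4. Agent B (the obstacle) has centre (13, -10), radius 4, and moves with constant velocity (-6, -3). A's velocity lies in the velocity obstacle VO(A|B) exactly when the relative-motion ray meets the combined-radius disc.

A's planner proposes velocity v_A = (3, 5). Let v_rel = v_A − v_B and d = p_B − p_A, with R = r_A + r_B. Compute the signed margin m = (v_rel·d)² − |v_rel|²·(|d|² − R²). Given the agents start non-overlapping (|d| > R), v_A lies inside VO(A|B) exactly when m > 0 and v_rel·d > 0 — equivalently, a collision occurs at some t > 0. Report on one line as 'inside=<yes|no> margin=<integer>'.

d = (12, 2),  |d|² = 148;  R = 4+4 = 8,  c = 148−8² = 84
v_rel = (9, 8),  |v_rel|² = 145;  v_rel·d = (9)·(12) + (8)·(2) = 124
145·t² − 248·t + 84 = 0  ⇒  m = 124² − 145·84 = 3196
m = 3196 > 0,  v_rel·d = 124 > 0  ⇒  inside

inside=yes margin=3196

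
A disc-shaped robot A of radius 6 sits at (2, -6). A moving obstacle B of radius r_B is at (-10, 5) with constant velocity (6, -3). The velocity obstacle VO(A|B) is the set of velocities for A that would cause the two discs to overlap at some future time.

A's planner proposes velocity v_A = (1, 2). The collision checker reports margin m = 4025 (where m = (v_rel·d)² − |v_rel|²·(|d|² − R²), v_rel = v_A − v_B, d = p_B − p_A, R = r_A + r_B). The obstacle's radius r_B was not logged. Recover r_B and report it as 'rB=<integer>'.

m = 4025
d = (-12, 11);  v_rel = (-5, 5),  |v_rel|² = 50
v_rel×d = (-5)·(11) − (5)·(-12) = 5
since m = R²·50 − 5²:  R² = (25 + 4025) / 50 = 81
R = √81 = 9  ⇒  r_B = 9 − 6 = 3

rB=3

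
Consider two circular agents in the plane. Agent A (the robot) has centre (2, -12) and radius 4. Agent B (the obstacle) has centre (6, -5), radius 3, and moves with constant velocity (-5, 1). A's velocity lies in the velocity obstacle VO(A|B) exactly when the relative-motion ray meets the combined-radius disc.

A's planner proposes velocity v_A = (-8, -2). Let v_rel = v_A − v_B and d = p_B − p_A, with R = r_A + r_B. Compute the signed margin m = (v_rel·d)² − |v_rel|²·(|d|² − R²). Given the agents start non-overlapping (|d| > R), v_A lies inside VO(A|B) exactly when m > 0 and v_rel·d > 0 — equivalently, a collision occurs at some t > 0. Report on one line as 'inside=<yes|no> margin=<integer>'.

d = (4, 7),  |d|² = 65;  R = 4+3 = 7,  c = 65−7² = 16
v_rel = (-3, -3),  |v_rel|² = 18;  v_rel·d = (-3)·(4) + (-3)·(7) = -33
18·t² + 66·t + 16 = 0  ⇒  m = (-33)² − 18·16 = 801
m = 801 > 0,  v_rel·d = -33 < 0  ⇒  outside

inside=no margin=801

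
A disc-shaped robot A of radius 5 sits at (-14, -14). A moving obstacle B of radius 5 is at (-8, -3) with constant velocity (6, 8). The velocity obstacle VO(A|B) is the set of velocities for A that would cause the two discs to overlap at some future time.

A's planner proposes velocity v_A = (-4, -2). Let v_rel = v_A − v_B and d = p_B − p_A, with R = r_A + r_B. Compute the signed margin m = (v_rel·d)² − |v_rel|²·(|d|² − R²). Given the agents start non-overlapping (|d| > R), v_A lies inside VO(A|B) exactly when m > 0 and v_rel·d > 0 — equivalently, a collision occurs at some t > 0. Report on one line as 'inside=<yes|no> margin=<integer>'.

d = (6, 11),  |d|² = 157;  R = 5+5 = 10,  c = 157−10² = 57
v_rel = (-10, -10),  |v_rel|² = 200;  v_rel·d = (-10)·(6) + (-10)·(11) = -170
200·t² + 340·t + 57 = 0  ⇒  m = (-170)² − 200·57 = 17500
m = 17500 > 0,  v_rel·d = -170 < 0  ⇒  outside

inside=no margin=17500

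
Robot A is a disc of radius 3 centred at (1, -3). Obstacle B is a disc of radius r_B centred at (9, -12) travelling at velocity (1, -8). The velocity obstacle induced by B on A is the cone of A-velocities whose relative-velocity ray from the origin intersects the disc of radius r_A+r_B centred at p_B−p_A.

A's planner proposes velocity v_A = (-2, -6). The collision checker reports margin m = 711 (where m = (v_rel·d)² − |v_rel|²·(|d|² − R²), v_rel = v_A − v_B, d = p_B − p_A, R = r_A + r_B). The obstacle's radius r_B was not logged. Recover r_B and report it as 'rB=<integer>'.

m = 711
d = (8, -9);  v_rel = (-3, 2),  |v_rel|² = 13
v_rel×d = (-3)·(-9) − (2)·(8) = 11
since m = R²·13 − 11²:  R² = (121 + 711) / 13 = 64
R = √64 = 8  ⇒  r_B = 8 − 3 = 5

rB=5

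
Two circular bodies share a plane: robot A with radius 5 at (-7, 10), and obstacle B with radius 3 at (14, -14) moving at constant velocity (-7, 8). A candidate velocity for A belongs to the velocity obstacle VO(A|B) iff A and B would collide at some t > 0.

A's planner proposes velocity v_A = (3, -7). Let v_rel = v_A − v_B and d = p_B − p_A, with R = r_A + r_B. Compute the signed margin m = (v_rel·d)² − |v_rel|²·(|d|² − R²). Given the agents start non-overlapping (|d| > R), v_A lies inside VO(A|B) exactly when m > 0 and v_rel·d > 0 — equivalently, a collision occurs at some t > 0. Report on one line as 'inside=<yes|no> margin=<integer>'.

d = (21, -24),  |d|² = 1017;  R = 5+3 = 8,  c = 1017−8² = 953
v_rel = (10, -15),  |v_rel|² = 325;  v_rel·d = (10)·(21) + (-15)·(-24) = 570
325·t² − 1140·t + 953 = 0  ⇒  m = 570² − 325·953 = 15175
m = 15175 > 0,  v_rel·d = 570 > 0  ⇒  inside

inside=yes margin=15175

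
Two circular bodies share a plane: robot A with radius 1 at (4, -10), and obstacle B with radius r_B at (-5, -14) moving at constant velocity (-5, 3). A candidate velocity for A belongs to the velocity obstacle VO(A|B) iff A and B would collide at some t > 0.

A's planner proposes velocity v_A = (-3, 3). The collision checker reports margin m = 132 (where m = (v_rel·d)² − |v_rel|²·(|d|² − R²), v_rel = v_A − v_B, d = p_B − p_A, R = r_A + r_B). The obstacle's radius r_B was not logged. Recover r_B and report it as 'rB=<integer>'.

m = 132
d = (-9, -4);  v_rel = (2, 0),  |v_rel|² = 4
v_rel×d = (2)·(-4) − (0)·(-9) = -8
since m = R²·4 − (-8)²:  R² = (64 + 132) / 4 = 49
R = √49 = 7  ⇒  r_B = 7 − 1 = 6

rB=6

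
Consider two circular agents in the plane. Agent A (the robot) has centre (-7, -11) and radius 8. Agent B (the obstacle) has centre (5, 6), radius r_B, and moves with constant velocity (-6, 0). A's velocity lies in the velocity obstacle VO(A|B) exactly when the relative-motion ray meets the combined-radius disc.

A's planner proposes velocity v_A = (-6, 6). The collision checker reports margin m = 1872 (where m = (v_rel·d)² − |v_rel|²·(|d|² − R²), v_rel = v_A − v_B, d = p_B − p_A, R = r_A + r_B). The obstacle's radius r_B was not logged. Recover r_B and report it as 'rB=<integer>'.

m = 1872
d = (12, 17);  v_rel = (0, 6),  |v_rel|² = 36
v_rel×d = (0)·(17) − (6)·(12) = -72
since m = R²·36 − (-72)²:  R² = (5184 + 1872) / 36 = 196
R = √196 = 14  ⇒  r_B = 14 − 8 = 6

rB=6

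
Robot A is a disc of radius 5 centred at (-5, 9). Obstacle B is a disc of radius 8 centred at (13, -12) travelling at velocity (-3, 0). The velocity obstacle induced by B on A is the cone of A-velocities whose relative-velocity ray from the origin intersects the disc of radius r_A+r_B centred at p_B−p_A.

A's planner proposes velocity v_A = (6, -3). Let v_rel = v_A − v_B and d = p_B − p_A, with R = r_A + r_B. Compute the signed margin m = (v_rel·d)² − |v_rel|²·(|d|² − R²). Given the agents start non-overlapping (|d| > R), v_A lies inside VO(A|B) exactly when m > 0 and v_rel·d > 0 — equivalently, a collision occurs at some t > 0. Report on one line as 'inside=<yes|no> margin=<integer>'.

d = (18, -21),  |d|² = 765;  R = 5+8 = 13,  c = 765−13² = 596
v_rel = (9, -3),  |v_rel|² = 90;  v_rel·d = (9)·(18) + (-3)·(-21) = 225
90·t² − 450·t + 596 = 0  ⇒  m = 225² − 90·596 = -3015
m = -3015 < 0,  v_rel·d = 225 > 0  ⇒  outside

inside=no margin=-3015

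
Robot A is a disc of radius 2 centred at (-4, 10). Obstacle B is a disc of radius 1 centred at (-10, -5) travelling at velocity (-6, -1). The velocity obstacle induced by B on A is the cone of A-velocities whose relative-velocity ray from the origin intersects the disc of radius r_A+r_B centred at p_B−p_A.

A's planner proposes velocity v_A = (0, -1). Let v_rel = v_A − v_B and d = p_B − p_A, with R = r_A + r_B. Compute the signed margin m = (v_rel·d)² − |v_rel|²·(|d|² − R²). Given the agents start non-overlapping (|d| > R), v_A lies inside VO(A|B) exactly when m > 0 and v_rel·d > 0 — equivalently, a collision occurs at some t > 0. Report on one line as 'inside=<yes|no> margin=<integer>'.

d = (-6, -15),  |d|² = 261;  R = 2+1 = 3,  c = 261−3² = 252
v_rel = (6, 0),  |v_rel|² = 36;  v_rel·d = (6)·(-6) + (0)·(-15) = -36
36·t² + 72·t + 252 = 0  ⇒  m = (-36)² − 36·252 = -7776
m = -7776 < 0,  v_rel·d = -36 < 0  ⇒  outside

inside=no margin=-7776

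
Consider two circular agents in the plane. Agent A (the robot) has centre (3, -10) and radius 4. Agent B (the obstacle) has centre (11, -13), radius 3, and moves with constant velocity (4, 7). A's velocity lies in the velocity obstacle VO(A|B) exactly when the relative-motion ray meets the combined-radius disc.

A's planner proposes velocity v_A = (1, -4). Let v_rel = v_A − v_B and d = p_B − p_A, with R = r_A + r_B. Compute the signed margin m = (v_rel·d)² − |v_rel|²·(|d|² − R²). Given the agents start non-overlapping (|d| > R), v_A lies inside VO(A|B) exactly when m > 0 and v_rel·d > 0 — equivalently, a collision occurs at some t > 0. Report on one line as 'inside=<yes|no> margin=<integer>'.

d = (8, -3),  |d|² = 73;  R = 4+3 = 7,  c = 73−7² = 24
v_rel = (-3, -11),  |v_rel|² = 130;  v_rel·d = (-3)·(8) + (-11)·(-3) = 9
130·t² − 18·t + 24 = 0  ⇒  m = 9² − 130·24 = -3039
m = -3039 < 0,  v_rel·d = 9 > 0  ⇒  outside

inside=no margin=-3039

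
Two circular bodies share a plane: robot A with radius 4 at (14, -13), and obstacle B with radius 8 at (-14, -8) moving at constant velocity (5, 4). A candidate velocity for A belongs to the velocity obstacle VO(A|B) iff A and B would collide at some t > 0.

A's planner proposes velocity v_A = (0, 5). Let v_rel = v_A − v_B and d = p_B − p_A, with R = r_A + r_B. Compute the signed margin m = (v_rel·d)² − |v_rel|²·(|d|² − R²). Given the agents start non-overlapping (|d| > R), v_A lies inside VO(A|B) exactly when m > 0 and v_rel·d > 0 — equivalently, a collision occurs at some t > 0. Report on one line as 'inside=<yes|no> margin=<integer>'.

d = (-28, 5),  |d|² = 809;  R = 4+8 = 12,  c = 809−12² = 665
v_rel = (-5, 1),  |v_rel|² = 26;  v_rel·d = (-5)·(-28) + (1)·(5) = 145
26·t² − 290·t + 665 = 0  ⇒  m = 145² − 26·665 = 3735
m = 3735 > 0,  v_rel·d = 145 > 0  ⇒  inside

inside=yes margin=3735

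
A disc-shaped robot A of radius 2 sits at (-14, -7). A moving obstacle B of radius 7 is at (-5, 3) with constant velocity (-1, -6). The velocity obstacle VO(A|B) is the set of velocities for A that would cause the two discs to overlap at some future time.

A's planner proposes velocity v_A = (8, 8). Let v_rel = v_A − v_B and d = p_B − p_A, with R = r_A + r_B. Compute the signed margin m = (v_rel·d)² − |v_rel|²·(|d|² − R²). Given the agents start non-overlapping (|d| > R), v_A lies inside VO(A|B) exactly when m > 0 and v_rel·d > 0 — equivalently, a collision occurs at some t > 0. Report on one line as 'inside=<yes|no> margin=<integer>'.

d = (9, 10),  |d|² = 181;  R = 2+7 = 9,  c = 181−9² = 100
v_rel = (9, 14),  |v_rel|² = 277;  v_rel·d = (9)·(9) + (14)·(10) = 221
277·t² − 442·t + 100 = 0  ⇒  m = 221² − 277·100 = 21141
m = 21141 > 0,  v_rel·d = 221 > 0  ⇒  inside

inside=yes margin=21141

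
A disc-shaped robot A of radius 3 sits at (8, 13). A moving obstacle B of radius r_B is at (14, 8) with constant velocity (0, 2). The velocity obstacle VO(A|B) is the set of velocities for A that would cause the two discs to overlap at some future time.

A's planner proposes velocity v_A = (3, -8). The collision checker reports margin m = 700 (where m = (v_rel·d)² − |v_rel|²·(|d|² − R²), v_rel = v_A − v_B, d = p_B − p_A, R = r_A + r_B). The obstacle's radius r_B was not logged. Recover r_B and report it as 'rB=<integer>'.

m = 700
d = (6, -5);  v_rel = (3, -10),  |v_rel|² = 109
v_rel×d = (3)·(-5) − (-10)·(6) = 45
since m = R²·109 − 45²:  R² = (2025 + 700) / 109 = 25
R = √25 = 5  ⇒  r_B = 5 − 3 = 2

rB=2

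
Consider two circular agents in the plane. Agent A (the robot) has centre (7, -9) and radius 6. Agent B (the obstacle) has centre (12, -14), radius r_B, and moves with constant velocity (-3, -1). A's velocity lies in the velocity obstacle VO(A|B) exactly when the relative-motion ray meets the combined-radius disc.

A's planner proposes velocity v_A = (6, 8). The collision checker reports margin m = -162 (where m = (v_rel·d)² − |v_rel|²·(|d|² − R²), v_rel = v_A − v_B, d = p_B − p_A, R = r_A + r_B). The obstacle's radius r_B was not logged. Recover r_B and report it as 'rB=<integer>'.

m = -162
d = (5, -5);  v_rel = (9, 9),  |v_rel|² = 162
v_rel×d = (9)·(-5) − (9)·(5) = -90
since m = R²·162 − (-90)²:  R² = (8100 + -162) / 162 = 49
R = √49 = 7  ⇒  r_B = 7 − 6 = 1

rB=1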